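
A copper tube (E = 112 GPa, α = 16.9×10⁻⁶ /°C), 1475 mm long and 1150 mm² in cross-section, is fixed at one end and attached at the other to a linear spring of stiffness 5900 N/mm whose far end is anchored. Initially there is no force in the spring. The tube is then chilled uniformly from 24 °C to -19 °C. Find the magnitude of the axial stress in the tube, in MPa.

σ ≈ 5.15 MPa (tensile)

The unrestrained thermal change is αΔT L = 16.9×10⁻⁶ × 43 × 1475 = 1.072 mm.
Let P be the tensile force in the spring. The tube extends elastically by PL/(AE) and the spring stretches by P/k; together these equal δ_free.
So P = δ_free / [L/(AE) + 1/k] = 1.072 / [ 1475/(1150×112×10³) + 1/(5900) ].
P = 1.072 / 0.0001809 = 5924 N.
σ = P/A = 5924/1150 = 5.151 MPa.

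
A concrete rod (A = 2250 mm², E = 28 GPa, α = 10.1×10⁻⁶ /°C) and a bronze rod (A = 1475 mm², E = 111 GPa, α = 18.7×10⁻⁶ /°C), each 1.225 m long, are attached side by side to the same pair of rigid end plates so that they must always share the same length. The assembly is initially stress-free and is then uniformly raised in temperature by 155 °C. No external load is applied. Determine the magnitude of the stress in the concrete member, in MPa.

The bronze has the larger α, so on heating it would change length more than the concrete if both were free. The rigid plates force a common final length, so the bronze is put into compression and the concrete into tension, with equal and opposite forces P (no external load).
Setting the final lengths equal and cancelling L: (α₁ − α₂)ΔT = P/(A₁E₁) + P/(A₂E₂).
|α₁ − α₂|·ΔT = 8.6×10⁻⁶ × 155 = 0.001333.
1/(A₁E₁) + 1/(A₂E₂) = 1/(2250×28×10³) + 1/(1475×111×10³) = 2.198×10⁻⁸ N⁻¹.
So P = 0.001333 / 2.198×10⁻⁸ = 60.64 kN.
σ_{concrete} = P/A₁ = 60640/2250 = 26.95 MPa, tensile.

σ ≈ 27 MPa (tensile)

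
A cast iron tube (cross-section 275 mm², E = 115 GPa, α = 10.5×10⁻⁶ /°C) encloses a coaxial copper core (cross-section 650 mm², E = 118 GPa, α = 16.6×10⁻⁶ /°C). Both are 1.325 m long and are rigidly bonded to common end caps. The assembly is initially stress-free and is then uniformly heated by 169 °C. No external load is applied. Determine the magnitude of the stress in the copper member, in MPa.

σ ≈ 35.5 MPa (compressive)

The copper has the larger α, so on heating it would change length more than the cast iron if both were free. The rigid plates force a common final length, so the copper is put into compression and the cast iron into tension, with equal and opposite forces P (no external load).
Compatibility of the two members (thermal + elastic change equal): (α₁ − α₂)ΔT = P·[1/(A₁E₁) + 1/(A₂E₂)].
|α₁ − α₂|·ΔT = 6.1×10⁻⁶ × 169 = 0.001031.
1/(A₁E₁) + 1/(A₂E₂) = 1/(275×115×10³) + 1/(650×118×10³) = 4.466×10⁻⁸ N⁻¹.
So P = 0.001031 / 4.466×10⁻⁸ = 23.08 kN.
σ_{copper} = P/A₂ = 23080/650 = 35.51 MPa, compressive.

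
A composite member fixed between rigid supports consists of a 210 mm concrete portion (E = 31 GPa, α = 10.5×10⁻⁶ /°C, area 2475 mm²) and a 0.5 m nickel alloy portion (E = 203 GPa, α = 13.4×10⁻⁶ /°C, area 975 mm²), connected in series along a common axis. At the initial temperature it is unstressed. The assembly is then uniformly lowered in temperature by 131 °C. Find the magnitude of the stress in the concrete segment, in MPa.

With the walls removed the bar would change length by δ_free = Σ αᵢΔT Lᵢ = 10.5×10⁻⁶×131×210 + 13.4×10⁻⁶×131×500 = 1.167 mm.
Since the ends are fixed, an axial force P builds up, equal in every segment, with P · Σ Lᵢ/(AᵢEᵢ) = δ_free.
The series flexibility is Σ Lᵢ/(AᵢEᵢ) = 210/(2475×31×10³) + 500/(975×203×10³) = 5.263×10⁻⁶ mm/N.
So P = 1.167 / 5.263×10⁻⁶ = 221.6 kN, tensile.
σ_{concrete} = P / A = 221600 / 2475 = 89.55 MPa.

σ ≈ 89.6 MPa (tensile)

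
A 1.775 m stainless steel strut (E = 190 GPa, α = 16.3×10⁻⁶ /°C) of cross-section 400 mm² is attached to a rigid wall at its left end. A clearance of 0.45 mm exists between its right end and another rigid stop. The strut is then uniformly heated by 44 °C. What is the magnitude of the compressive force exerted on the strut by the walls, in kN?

If the wall were absent the strut would grow by αΔT L = 16.3×10⁻⁶ × 44 × 1775 = 1.273 mm.
After closing the 0.45 mm clearance, 1.273 − 0.45 = 0.823 mm of expansion remains to be suppressed by the wall.
Compatibility: PL/(AE) = 0.823 mm, so σ = P/A = E × (0.823/1775) = 88.1 MPa.
P = σA = 88.1 × 400 = 35.24 kN.

P ≈ 35.2 kN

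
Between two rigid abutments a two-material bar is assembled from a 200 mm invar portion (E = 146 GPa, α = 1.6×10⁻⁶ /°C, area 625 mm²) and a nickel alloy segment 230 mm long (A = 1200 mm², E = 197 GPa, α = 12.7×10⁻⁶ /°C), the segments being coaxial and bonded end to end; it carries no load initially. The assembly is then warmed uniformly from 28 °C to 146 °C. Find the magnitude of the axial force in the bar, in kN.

P ≈ 121 kN (compressive)

Free thermal expansion of the whole bar: Σ αᵢΔT Lᵢ = 1.6×10⁻⁶×118×200 + 12.7×10⁻⁶×118×230 = 0.3824 mm.
The rigid supports impose zero overall length change; the single axial force P common to all segments must satisfy P Σ Lᵢ/(AᵢEᵢ) = δ_free.
The series flexibility is Σ Lᵢ/(AᵢEᵢ) = 200/(625×146×10³) + 230/(1200×197×10³) = 3.165×10⁻⁶ mm/N.
So P = 0.3824 / 3.165×10⁻⁶ = 120.8 kN, compressive.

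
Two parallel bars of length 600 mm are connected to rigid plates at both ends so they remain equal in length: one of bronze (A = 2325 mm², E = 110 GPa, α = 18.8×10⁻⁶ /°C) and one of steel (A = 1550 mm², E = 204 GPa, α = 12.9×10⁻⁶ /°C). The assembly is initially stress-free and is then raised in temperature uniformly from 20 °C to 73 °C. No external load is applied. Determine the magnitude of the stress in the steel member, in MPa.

Equilibrium of a rigid end plate with no external load gives equal and opposite internal forces ±P in the two members. Since α_{bronze} > α_{steel}, heating drives the bronze into compression and the steel into tension.
Setting the final lengths equal and cancelling L: (α₁ − α₂)ΔT = P/(A₁E₁) + P/(A₂E₂).
|α₁ − α₂|·ΔT = 5.9×10⁻⁶ × 53 = 0.0003127.
1/(A₁E₁) + 1/(A₂E₂) = 1/(2325×110×10³) + 1/(1550×204×10³) = 7.073×10⁻⁹ N⁻¹.
So P = 0.0003127 / 7.073×10⁻⁹ = 44.21 kN.
σ_{steel} = P/A₂ = 44210/1550 = 28.52 MPa, tensile.

σ ≈ 28.5 MPa (tensile)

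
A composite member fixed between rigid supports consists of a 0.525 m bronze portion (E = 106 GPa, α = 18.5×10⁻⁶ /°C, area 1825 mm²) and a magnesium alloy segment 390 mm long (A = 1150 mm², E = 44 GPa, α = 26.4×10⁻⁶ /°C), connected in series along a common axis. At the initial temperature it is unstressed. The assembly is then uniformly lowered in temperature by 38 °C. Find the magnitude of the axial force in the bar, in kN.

Free thermal contraction of the whole bar: Σ αᵢΔT Lᵢ = 18.5×10⁻⁶×38×525 + 26.4×10⁻⁶×38×390 = 0.7603 mm.
The rigid supports impose zero overall length change; the single axial force P common to all segments must satisfy P Σ Lᵢ/(AᵢEᵢ) = δ_free.
The series flexibility is Σ Lᵢ/(AᵢEᵢ) = 525/(1825×106×10³) + 390/(1150×44×10³) = 1.042×10⁻⁵ mm/N.
So P = 0.7603 / 1.042×10⁻⁵ = 72.96 kN, tensile.

P ≈ 73 kN (tensile)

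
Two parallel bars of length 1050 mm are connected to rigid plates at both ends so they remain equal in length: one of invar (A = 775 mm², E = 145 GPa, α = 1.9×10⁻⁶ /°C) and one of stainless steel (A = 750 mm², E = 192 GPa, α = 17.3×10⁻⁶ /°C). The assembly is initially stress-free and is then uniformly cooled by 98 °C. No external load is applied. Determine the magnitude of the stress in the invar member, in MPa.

Equilibrium of a rigid end plate with no external load gives equal and opposite internal forces ±P in the two members. Since α_{stainless steel} > α_{invar}, cooling drives the stainless steel into tension and the invar into compression.
Setting the final lengths equal and cancelling L: (α₁ − α₂)ΔT = P/(A₁E₁) + P/(A₂E₂).
|α₁ − α₂|·ΔT = 15.4×10⁻⁶ × 98 = 0.001509.
1/(A₁E₁) + 1/(A₂E₂) = 1/(775×145×10³) + 1/(750×192×10³) = 1.584×10⁻⁸ N⁻¹.
P = 0.001509 / 1.584×10⁻⁸ = 95260 N = 95.26 kN.
σ_{invar} = P/A₁ = 95260/775 = 122.9 MPa, compressive.

σ ≈ 123 MPa (compressive)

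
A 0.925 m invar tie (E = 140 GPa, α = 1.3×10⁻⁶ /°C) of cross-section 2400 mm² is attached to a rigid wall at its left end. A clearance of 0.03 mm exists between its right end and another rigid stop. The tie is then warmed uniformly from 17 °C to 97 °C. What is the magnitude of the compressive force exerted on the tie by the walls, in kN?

P ≈ 24 kN

Free thermal elongation = αΔT L = 1.3×10⁻⁶ × 80 × 925 = 0.0962 mm.
After closing the 0.03 mm clearance, 0.0962 − 0.03 = 0.0662 mm of expansion remains to be suppressed by the wall.
So σ = E(δ_free − g)/L = 140×10³ × 0.0662/925 = 10.02 MPa.
P = σA = 10.02 × 2400 = 24.05 kN.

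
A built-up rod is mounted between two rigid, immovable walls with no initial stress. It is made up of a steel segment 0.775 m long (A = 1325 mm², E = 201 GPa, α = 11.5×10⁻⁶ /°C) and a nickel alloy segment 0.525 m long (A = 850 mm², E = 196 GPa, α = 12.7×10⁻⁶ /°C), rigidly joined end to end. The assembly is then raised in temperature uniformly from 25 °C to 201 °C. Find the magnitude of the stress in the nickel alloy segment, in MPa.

If the supports were absent, the total length change would be Σ αᵢΔT Lᵢ = 11.5×10⁻⁶×176×775 + 12.7×10⁻⁶×176×525 = 2.742 mm.
The rigid supports impose zero overall length change; the single axial force P common to all segments must satisfy P Σ Lᵢ/(AᵢEᵢ) = δ_free.
Σ Lᵢ/(AᵢEᵢ) = 775/(1325×201×10³) + 525/(850×196×10³) = 6.061×10⁻⁶ mm/N.
Hence P = δ_free / Σ(L/AE) = 2.742/6.061×10⁻⁶ = 452.4 kN (compressive).
σ_{nickel alloy} = P / A = 452400 / 850 = 532.2 MPa.

σ ≈ 532 MPa (compressive)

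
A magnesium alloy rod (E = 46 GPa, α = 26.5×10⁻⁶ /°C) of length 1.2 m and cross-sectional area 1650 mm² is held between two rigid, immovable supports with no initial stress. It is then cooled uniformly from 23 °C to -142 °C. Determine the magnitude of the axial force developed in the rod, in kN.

P ≈ 332 kN (tensile)

The ends cannot move, so σ = EαΔT = 46×10³ × 26.5×10⁻⁶ × 165 = 201.1 MPa.
P = AEαΔT = 1650 × 46×10³ × 26.5×10⁻⁶ × 165 = 331.9 kN (tensile).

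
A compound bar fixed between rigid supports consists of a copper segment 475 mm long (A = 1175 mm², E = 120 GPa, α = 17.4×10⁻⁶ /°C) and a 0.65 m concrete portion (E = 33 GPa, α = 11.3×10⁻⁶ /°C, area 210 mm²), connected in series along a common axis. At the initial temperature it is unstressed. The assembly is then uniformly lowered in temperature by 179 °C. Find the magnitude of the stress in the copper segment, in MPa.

Free thermal contraction of the whole bar: Σ αᵢΔT Lᵢ = 17.4×10⁻⁶×179×475 + 11.3×10⁻⁶×179×650 = 2.794 mm.
The rigid supports impose zero overall length change; the single axial force P common to all segments must satisfy P Σ Lᵢ/(AᵢEᵢ) = δ_free.
Σ Lᵢ/(AᵢEᵢ) = 475/(1175×120×10³) + 650/(210×33×10³) = 9.716×10⁻⁵ mm/N.
P = 2.794 / 9.716×10⁻⁵ = 28760 N = 28.76 kN, tensile.
σ_{copper} = P / A = 28760 / 1175 = 24.47 MPa.

σ ≈ 24.5 MPa (tensile)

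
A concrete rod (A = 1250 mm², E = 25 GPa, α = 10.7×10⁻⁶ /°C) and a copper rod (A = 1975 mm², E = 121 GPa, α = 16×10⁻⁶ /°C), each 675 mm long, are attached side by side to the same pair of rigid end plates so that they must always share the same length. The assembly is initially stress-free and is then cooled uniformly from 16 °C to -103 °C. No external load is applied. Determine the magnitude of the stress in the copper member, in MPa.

The copper has the larger α, so on cooling it would change length more than the concrete if both were free. The rigid plates force a common final length, so the copper is put into tension and the concrete into compression, with equal and opposite forces P (no external load).
Compatibility of the two members (thermal + elastic change equal): (α₁ − α₂)ΔT = P·[1/(A₁E₁) + 1/(A₂E₂)].
|α₁ − α₂|·ΔT = 5.3×10⁻⁶ × 119 = 0.0006307.
1/(A₁E₁) + 1/(A₂E₂) = 1/(1250×25×10³) + 1/(1975×121×10³) = 3.618×10⁻⁸ N⁻¹.
So P = 0.0006307 / 3.618×10⁻⁸ = 17.43 kN.
σ_{copper} = P/A₂ = 17430/1975 = 8.825 MPa, tensile.

σ ≈ 8.83 MPa (tensile)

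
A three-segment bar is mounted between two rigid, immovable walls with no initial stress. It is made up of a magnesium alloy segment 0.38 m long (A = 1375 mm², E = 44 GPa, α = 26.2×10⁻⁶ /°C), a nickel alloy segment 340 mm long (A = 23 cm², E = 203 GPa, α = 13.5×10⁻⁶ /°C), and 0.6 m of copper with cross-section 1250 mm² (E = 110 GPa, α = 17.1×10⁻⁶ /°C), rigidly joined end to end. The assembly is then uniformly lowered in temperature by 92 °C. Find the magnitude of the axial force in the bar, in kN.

Free thermal contraction of the whole bar: Σ αᵢΔT Lᵢ = 26.2×10⁻⁶×92×380 + 13.5×10⁻⁶×92×340 + 17.1×10⁻⁶×92×600 = 2.282 mm.
The walls prevent any net length change, so an axial force P (same in every segment) develops. Compatibility: P · Σ Lᵢ/(AᵢEᵢ) = δ_free.
Σ Lᵢ/(AᵢEᵢ) = 380/(1375×44×10³) + 340/(2300×203×10³) + 600/(1250×110×10³) = 1.137×10⁻⁵ mm/N.
P = 2.282 / 1.137×10⁻⁵ = 200700 N = 200.7 kN, tensile.

P ≈ 201 kN (tensile)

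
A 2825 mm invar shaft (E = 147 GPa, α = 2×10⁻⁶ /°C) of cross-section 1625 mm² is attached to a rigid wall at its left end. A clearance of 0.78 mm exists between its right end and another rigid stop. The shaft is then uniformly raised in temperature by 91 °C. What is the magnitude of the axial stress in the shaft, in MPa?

Unrestrained expansion: δ_free = αΔT L = 2×10⁻⁶ × 91 × 2825 = 0.5141 mm.
This is smaller than the 0.78 mm clearance, so the shaft expands freely without reaching the stop — the stress is zero.

σ ≈ 0 MPa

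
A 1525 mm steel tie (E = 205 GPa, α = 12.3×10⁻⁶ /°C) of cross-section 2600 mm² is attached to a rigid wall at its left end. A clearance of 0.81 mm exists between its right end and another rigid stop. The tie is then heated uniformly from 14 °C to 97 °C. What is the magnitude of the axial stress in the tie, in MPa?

Free thermal elongation = αΔT L = 12.3×10⁻⁶ × 83 × 1525 = 1.557 mm.
This exceeds the 0.81 mm gap, so the wall pushes back. The portion of expansion that must be recovered elastically is δ_free − gap = 1.557 − 0.81 = 0.7469 mm.
Compatibility: PL/(AE) = 0.7469 mm, so σ = P/A = E × (0.7469/1525) = 100.4 MPa.

σ ≈ 100 MPa (compressive)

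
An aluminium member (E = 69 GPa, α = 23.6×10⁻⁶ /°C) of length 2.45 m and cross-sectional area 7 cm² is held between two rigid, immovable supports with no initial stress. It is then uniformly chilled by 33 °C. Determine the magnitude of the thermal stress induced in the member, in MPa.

The supports are rigid, so the total axial strain is zero. The restrained thermal strain is ε = αΔT = 23.6×10⁻⁶ × 33 = 778.8×10⁻⁶.
σ = EαΔT = 69×10³ × 23.6×10⁻⁶ × 33 = 53.74 MPa (tensile; the member is trying to contract).

σ ≈ 53.7 MPa (tensile)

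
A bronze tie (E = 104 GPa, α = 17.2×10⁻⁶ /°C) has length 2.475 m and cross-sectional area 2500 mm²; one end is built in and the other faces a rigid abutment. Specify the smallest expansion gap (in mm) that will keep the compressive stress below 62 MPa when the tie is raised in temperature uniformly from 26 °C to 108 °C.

g ≈ 2.02 mm

Free expansion if unrestrained: δ_free = αΔT L = 17.2×10⁻⁶ × 82 × 2475 = 3.491 mm.
A stress of 62 MPa corresponds to the wall pushing the tie back by σL/E = 62×2475/(104×10³) = 1.475 mm.
The gap must absorb the remainder: g_min = 3.491 − 1.475 = 2.015 mm.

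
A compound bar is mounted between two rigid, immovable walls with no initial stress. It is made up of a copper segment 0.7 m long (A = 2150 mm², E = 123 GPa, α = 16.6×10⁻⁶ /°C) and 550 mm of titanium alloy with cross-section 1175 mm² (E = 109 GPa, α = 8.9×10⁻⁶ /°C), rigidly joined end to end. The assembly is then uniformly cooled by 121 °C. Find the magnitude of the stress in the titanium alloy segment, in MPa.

σ ≈ 245 MPa (tensile)

Free thermal contraction of the whole bar: Σ αᵢΔT Lᵢ = 16.6×10⁻⁶×121×700 + 8.9×10⁻⁶×121×550 = 1.998 mm.
The rigid supports impose zero overall length change; the single axial force P common to all segments must satisfy P Σ Lᵢ/(AᵢEᵢ) = δ_free.
The series flexibility is Σ Lᵢ/(AᵢEᵢ) = 700/(2150×123×10³) + 550/(1175×109×10³) = 6.941×10⁻⁶ mm/N.
P = 1.998 / 6.941×10⁻⁶ = 287900 N = 287.9 kN, tensile.
σ_{titanium alloy} = P / A = 287900 / 1175 = 245 MPa.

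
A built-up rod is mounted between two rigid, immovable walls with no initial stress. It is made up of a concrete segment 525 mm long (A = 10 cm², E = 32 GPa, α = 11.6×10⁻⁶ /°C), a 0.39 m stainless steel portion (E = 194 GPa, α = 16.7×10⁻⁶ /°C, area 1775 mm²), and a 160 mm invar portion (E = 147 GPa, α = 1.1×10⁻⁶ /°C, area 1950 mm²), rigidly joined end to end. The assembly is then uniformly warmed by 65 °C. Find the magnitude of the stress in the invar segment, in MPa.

If the supports were absent, the total length change would be Σ αᵢΔT Lᵢ = 11.6×10⁻⁶×65×525 + 16.7×10⁻⁶×65×390 + 1.1×10⁻⁶×65×160 = 0.8306 mm.
The rigid supports impose zero overall length change; the single axial force P common to all segments must satisfy P Σ Lᵢ/(AᵢEᵢ) = δ_free.
Σ Lᵢ/(AᵢEᵢ) = 525/(1000×32×10³) + 390/(1775×194×10³) + 160/(1950×147×10³) = 1.81×10⁻⁵ mm/N.
P = 0.8306 / 1.81×10⁻⁵ = 45900 N = 45.9 kN, compressive.
σ_{invar} = P / A = 45900 / 1950 = 23.54 MPa.

σ ≈ 23.5 MPa (compressive)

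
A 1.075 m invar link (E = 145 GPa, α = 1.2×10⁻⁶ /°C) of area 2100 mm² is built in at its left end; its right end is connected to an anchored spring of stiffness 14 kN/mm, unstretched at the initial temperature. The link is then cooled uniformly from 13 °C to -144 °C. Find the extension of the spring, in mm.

δ ≈ 0.193 mm

Free thermal contraction: δ_free = αΔT L = 1.2×10⁻⁶ × 157 × 1075 = 0.2025 mm.
With a force P in the spring, the elastic change of the link is PL/(AE) and that of the spring is P/k; compatibility requires their sum to equal δ_free.
So P = δ_free / [L/(AE) + 1/k] = 0.2025 / [ 1075/(2100×145×10³) + 1/(14×10³) ].
P = 0.2025 / 7.496×10⁻⁵ = 2702 N.
Spring extension = P/k = 2702/(14×10³) = 0.193 mm.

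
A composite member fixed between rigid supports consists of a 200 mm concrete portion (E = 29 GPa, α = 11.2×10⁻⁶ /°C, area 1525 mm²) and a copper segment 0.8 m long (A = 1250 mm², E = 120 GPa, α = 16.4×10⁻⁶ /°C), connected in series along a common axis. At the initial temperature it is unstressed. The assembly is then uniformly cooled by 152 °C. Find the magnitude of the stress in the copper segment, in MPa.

If the supports were absent, the total length change would be Σ αᵢΔT Lᵢ = 11.2×10⁻⁶×152×200 + 16.4×10⁻⁶×152×800 = 2.335 mm.
The rigid supports impose zero overall length change; the single axial force P common to all segments must satisfy P Σ Lᵢ/(AᵢEᵢ) = δ_free.
The series flexibility is Σ Lᵢ/(AᵢEᵢ) = 200/(1525×29×10³) + 800/(1250×120×10³) = 9.856×10⁻⁶ mm/N.
So P = 2.335 / 9.856×10⁻⁶ = 236.9 kN, tensile.
σ_{copper} = P / A = 236900 / 1250 = 189.5 MPa.

σ ≈ 190 MPa (tensile)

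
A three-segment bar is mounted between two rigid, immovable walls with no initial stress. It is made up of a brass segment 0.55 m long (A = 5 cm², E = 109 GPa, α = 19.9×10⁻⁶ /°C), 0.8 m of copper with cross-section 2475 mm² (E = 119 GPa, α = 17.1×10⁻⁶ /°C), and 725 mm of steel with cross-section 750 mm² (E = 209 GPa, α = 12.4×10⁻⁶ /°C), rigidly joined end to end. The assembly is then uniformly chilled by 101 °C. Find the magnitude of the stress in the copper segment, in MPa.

Free thermal contraction of the whole bar: Σ αᵢΔT Lᵢ = 19.9×10⁻⁶×101×550 + 17.1×10⁻⁶×101×800 + 12.4×10⁻⁶×101×725 = 3.395 mm.
Since the ends are fixed, an axial force P builds up, equal in every segment, with P · Σ Lᵢ/(AᵢEᵢ) = δ_free.
Σ Lᵢ/(AᵢEᵢ) = 550/(500×109×10³) + 800/(2475×119×10³) + 725/(750×209×10³) = 1.743×10⁻⁵ mm/N.
Hence P = δ_free / Σ(L/AE) = 3.395/1.743×10⁻⁵ = 194.8 kN (tensile).
σ_{copper} = P / A = 194800 / 2475 = 78.69 MPa.

σ ≈ 78.7 MPa (tensile)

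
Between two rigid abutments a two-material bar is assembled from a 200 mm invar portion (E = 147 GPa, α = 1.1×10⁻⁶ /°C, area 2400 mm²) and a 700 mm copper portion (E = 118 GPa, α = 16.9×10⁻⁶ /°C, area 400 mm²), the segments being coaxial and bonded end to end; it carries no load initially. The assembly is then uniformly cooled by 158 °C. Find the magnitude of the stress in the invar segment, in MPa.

Free thermal contraction of the whole bar: Σ αᵢΔT Lᵢ = 1.1×10⁻⁶×158×200 + 16.9×10⁻⁶×158×700 = 1.904 mm.
The rigid supports impose zero overall length change; the single axial force P common to all segments must satisfy P Σ Lᵢ/(AᵢEᵢ) = δ_free.
The series flexibility is Σ Lᵢ/(AᵢEᵢ) = 200/(2400×147×10³) + 700/(400×118×10³) = 1.54×10⁻⁵ mm/N.
So P = 1.904 / 1.54×10⁻⁵ = 123.7 kN, tensile.
σ_{invar} = P / A = 123700 / 2400 = 51.52 MPa.

σ ≈ 51.5 MPa (tensile)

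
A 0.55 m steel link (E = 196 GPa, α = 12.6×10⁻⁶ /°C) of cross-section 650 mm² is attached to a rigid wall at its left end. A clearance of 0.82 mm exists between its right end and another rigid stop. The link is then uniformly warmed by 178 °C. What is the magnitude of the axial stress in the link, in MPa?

σ ≈ 147 MPa (compressive)

Free thermal elongation = αΔT L = 12.6×10⁻⁶ × 178 × 550 = 1.234 mm.
The gap closes (δ_free > 0.82 mm) and the wall then resists a further 1.234 − 0.82 = 0.4135 mm of expansion.
Compatibility: PL/(AE) = 0.4135 mm, so σ = P/A = E × (0.4135/550) = 147.4 MPa.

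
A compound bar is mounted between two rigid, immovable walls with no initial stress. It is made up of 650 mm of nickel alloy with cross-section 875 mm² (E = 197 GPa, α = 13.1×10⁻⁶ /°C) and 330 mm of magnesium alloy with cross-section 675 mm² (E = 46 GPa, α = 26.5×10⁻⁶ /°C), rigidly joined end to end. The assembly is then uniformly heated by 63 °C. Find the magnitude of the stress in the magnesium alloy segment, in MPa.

σ ≈ 112 MPa (compressive)

If the supports were absent, the total length change would be Σ αᵢΔT Lᵢ = 13.1×10⁻⁶×63×650 + 26.5×10⁻⁶×63×330 = 1.087 mm.
The walls prevent any net length change, so an axial force P (same in every segment) develops. Compatibility: P · Σ Lᵢ/(AᵢEᵢ) = δ_free.
The series flexibility is Σ Lᵢ/(AᵢEᵢ) = 650/(875×197×10³) + 330/(675×46×10³) = 1.44×10⁻⁵ mm/N.
P = 1.087 / 1.44×10⁻⁵ = 75520 N = 75.52 kN, compressive.
σ_{magnesium alloy} = P / A = 75520 / 675 = 111.9 MPa.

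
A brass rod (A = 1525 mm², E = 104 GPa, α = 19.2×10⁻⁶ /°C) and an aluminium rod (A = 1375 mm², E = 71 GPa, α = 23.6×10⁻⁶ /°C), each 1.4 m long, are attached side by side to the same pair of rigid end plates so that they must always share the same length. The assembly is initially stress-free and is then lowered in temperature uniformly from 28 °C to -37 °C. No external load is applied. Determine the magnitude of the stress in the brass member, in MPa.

The aluminium has the larger α, so on cooling it would change length more than the brass if both were free. The rigid plates force a common final length, so the aluminium is put into tension and the brass into compression, with equal and opposite forces P (no external load).
Compatibility of the two members (thermal + elastic change equal): (α₁ − α₂)ΔT = P·[1/(A₁E₁) + 1/(A₂E₂)].
|α₁ − α₂|·ΔT = 4.4×10⁻⁶ × 65 = 0.000286.
1/(A₁E₁) + 1/(A₂E₂) = 1/(1525×104×10³) + 1/(1375×71×10³) = 1.655×10⁻⁸ N⁻¹.
So P = 0.000286 / 1.655×10⁻⁸ = 17.28 kN.
σ_{brass} = P/A₁ = 17280/1525 = 11.33 MPa, compressive.

σ ≈ 11.3 MPa (compressive)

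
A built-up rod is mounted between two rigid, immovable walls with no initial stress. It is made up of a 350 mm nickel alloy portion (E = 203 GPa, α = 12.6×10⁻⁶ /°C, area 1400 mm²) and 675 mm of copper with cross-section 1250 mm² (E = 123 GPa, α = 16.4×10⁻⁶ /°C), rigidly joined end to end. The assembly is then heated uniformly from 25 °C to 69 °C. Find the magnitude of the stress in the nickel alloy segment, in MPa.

Free thermal expansion of the whole bar: Σ αᵢΔT Lᵢ = 12.6×10⁻⁶×44×350 + 16.4×10⁻⁶×44×675 = 0.6811 mm.
Since the ends are fixed, an axial force P builds up, equal in every segment, with P · Σ Lᵢ/(AᵢEᵢ) = δ_free.
Σ Lᵢ/(AᵢEᵢ) = 350/(1400×203×10³) + 675/(1250×123×10³) = 5.622×10⁻⁶ mm/N.
P = 0.6811 / 5.622×10⁻⁶ = 121200 N = 121.2 kN, compressive.
σ_{nickel alloy} = P / A = 121200 / 1400 = 86.54 MPa.

σ ≈ 86.5 MPa (compressive)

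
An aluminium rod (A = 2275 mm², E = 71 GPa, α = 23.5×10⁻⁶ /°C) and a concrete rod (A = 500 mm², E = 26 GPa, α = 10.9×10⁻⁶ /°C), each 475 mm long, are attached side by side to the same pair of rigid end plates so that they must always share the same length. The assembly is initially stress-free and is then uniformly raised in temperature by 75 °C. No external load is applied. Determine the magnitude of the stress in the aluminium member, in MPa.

σ ≈ 5 MPa (compressive)

Both members must finish at the same length. With the larger α, the aluminium tends to over-expand; the plates restrain it, putting the aluminium in compression and the concrete in tension. With no external load the two internal forces are equal and opposite, magnitude P.
Equating the net (thermal + elastic) strains gives |α₁ − α₂|·ΔT = P·[1/(A₁E₁) + 1/(A₂E₂)].
|α₁ − α₂|·ΔT = 12.6×10⁻⁶ × 75 = 0.000945.
1/(A₁E₁) + 1/(A₂E₂) = 1/(2275×71×10³) + 1/(500×26×10³) = 8.311×10⁻⁸ N⁻¹.
So P = 0.000945 / 8.311×10⁻⁸ = 11.37 kN.
σ_{aluminium} = P/A₁ = 11370/2275 = 4.998 MPa, compressive.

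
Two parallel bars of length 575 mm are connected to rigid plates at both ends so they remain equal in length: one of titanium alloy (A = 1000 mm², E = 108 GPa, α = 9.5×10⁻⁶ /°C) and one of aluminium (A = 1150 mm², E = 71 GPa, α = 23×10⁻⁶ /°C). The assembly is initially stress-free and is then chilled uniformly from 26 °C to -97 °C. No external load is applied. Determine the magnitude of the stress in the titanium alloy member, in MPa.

Both members must finish at the same length. With the larger α, the aluminium tends to over-contract; the plates restrain it, putting the aluminium in tension and the titanium alloy in compression. With no external load the two internal forces are equal and opposite, magnitude P.
Equating the net (thermal + elastic) strains gives |α₁ − α₂|·ΔT = P·[1/(A₁E₁) + 1/(A₂E₂)].
|α₁ − α₂|·ΔT = 13.5×10⁻⁶ × 123 = 0.00166.
1/(A₁E₁) + 1/(A₂E₂) = 1/(1000×108×10³) + 1/(1150×71×10³) = 2.151×10⁻⁸ N⁻¹.
P = 0.00166 / 2.151×10⁻⁸ = 77210 N = 77.21 kN.
σ_{titanium alloy} = P/A₁ = 77210/1000 = 77.21 MPa, compressive.

σ ≈ 77.2 MPa (compressive)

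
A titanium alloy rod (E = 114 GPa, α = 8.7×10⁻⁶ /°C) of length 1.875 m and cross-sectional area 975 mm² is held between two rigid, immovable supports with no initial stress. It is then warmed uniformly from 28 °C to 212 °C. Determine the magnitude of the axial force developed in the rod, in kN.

P ≈ 178 kN (compressive)

With zero net strain, σ = E·αΔT = 114 GPa × 8.7×10⁻⁶ × 184 = 182.5 MPa.
Axial force P = σA = 182.5 × 975 = 177900 N = 177.9 kN, compressive.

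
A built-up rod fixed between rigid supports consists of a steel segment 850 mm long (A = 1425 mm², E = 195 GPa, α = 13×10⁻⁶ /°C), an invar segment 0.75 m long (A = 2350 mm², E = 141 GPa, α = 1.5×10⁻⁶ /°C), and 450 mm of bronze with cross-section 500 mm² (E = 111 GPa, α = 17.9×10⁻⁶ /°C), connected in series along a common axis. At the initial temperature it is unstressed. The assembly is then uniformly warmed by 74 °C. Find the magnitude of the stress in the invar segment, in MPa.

σ ≈ 47.4 MPa (compressive)

If the supports were absent, the total length change would be Σ αᵢΔT Lᵢ = 13×10⁻⁶×74×850 + 1.5×10⁻⁶×74×750 + 17.9×10⁻⁶×74×450 = 1.497 mm.
The walls prevent any net length change, so an axial force P (same in every segment) develops. Compatibility: P · Σ Lᵢ/(AᵢEᵢ) = δ_free.
Σ Lᵢ/(AᵢEᵢ) = 850/(1425×195×10³) + 750/(2350×141×10³) + 450/(500×111×10³) = 1.343×10⁻⁵ mm/N.
Hence P = δ_free / Σ(L/AE) = 1.497/1.343×10⁻⁵ = 111.5 kN (compressive).
σ_{invar} = P / A = 111500 / 2350 = 47.43 MPa.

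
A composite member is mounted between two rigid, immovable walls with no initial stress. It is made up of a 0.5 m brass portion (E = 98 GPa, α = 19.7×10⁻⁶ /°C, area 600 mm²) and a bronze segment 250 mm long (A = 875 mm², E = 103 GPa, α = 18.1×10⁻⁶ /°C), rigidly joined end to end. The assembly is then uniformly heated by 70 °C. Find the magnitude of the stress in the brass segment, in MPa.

If the supports were absent, the total length change would be Σ αᵢΔT Lᵢ = 19.7×10⁻⁶×70×500 + 18.1×10⁻⁶×70×250 = 1.006 mm.
The walls prevent any net length change, so an axial force P (same in every segment) develops. Compatibility: P · Σ Lᵢ/(AᵢEᵢ) = δ_free.
Σ Lᵢ/(AᵢEᵢ) = 500/(600×98×10³) + 250/(875×103×10³) = 1.128×10⁻⁵ mm/N.
P = 1.006 / 1.128×10⁻⁵ = 89230 N = 89.23 kN, compressive.
σ_{brass} = P / A = 89230 / 600 = 148.7 MPa.

σ ≈ 149 MPa (compressive)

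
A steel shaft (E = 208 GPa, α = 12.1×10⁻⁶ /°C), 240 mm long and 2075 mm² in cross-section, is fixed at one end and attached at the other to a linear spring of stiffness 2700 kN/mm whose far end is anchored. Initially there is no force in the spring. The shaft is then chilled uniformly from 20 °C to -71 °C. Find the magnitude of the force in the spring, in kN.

P ≈ 285 kN

If the spring were absent the shaft would shorten by αΔT L = 12.1×10⁻⁶ × 91 × 240 = 0.2643 mm.
With a force P in the spring, the elastic change of the shaft is PL/(AE) and that of the spring is P/k; compatibility requires their sum to equal δ_free.
So P = δ_free / [L/(AE) + 1/k] = 0.2643 / [ 240/(2075×208×10³) + 1/(2700×10³) ].
P = 0.2643 / 9.264×10⁻⁷ = 285200 N.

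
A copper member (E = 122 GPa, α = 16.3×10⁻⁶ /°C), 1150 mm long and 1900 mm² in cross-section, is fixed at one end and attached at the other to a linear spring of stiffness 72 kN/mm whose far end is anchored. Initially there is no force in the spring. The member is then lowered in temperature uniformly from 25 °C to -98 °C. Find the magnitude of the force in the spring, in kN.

P ≈ 122 kN

If the spring were absent the member would shorten by αΔT L = 16.3×10⁻⁶ × 123 × 1150 = 2.306 mm.
With a force P in the spring, the elastic change of the member is PL/(AE) and that of the spring is P/k; compatibility requires their sum to equal δ_free.
So P = δ_free / [L/(AE) + 1/k] = 2.306 / [ 1150/(1900×122×10³) + 1/(72×10³) ].
P = 2.306 / 1.885×10⁻⁵ = 122300 N.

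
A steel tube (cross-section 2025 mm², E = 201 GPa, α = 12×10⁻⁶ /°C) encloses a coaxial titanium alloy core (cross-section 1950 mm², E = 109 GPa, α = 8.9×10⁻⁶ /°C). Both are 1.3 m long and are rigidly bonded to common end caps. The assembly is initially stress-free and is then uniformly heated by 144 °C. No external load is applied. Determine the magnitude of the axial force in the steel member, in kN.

Both members must finish at the same length. With the larger α, the steel tends to over-expand; the plates restrain it, putting the steel in compression and the titanium alloy in tension. With no external load the two internal forces are equal and opposite, magnitude P.
Equating the net (thermal + elastic) strains gives |α₁ − α₂|·ΔT = P·[1/(A₁E₁) + 1/(A₂E₂)].
|α₁ − α₂|·ΔT = 3.1×10⁻⁶ × 144 = 0.0004464.
1/(A₁E₁) + 1/(A₂E₂) = 1/(2025×201×10³) + 1/(1950×109×10³) = 7.162×10⁻⁹ N⁻¹.
P = 0.0004464 / 7.162×10⁻⁹ = 62330 N = 62.33 kN.

P ≈ 62.3 kN (compressive in the steel)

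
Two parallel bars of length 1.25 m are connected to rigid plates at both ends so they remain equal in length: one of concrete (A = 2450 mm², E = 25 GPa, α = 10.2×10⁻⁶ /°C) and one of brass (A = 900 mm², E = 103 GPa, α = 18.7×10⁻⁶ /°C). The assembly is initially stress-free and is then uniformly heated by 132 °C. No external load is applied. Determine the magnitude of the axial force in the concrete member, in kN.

P ≈ 41.4 kN (tensile in the concrete)

Equilibrium of a rigid end plate with no external load gives equal and opposite internal forces ±P in the two members. Since α_{brass} > α_{concrete}, heating drives the brass into compression and the concrete into tension.
Compatibility of the two members (thermal + elastic change equal): (α₁ − α₂)ΔT = P·[1/(A₁E₁) + 1/(A₂E₂)].
|α₁ − α₂|·ΔT = 8.5×10⁻⁶ × 132 = 0.001122.
1/(A₁E₁) + 1/(A₂E₂) = 1/(2450×25×10³) + 1/(900×103×10³) = 2.711×10⁻⁸ N⁻¹.
So P = 0.001122 / 2.711×10⁻⁸ = 41.38 kN.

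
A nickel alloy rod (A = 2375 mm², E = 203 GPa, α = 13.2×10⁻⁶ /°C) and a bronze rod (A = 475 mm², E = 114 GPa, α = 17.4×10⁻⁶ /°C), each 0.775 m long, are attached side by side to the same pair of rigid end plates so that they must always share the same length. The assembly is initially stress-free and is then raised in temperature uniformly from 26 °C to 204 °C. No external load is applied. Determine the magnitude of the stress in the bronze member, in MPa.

σ ≈ 76.6 MPa (compressive)

Equilibrium of a rigid end plate with no external load gives equal and opposite internal forces ±P in the two members. Since α_{bronze} > α_{nickel alloy}, heating drives the bronze into compression and the nickel alloy into tension.
Compatibility of the two members (thermal + elastic change equal): (α₁ − α₂)ΔT = P·[1/(A₁E₁) + 1/(A₂E₂)].
|α₁ − α₂|·ΔT = 4.2×10⁻⁶ × 178 = 0.0007476.
1/(A₁E₁) + 1/(A₂E₂) = 1/(2375×203×10³) + 1/(475×114×10³) = 2.054×10⁻⁸ N⁻¹.
So P = 0.0007476 / 2.054×10⁻⁸ = 36.39 kN.
σ_{bronze} = P/A₂ = 36390/475 = 76.62 MPa, compressive.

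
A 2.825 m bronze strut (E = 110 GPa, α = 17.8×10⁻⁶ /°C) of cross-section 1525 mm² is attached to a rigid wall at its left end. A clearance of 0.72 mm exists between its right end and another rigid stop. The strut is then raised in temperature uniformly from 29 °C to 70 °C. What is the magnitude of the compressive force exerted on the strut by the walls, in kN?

P ≈ 79.7 kN

If the wall were absent the strut would grow by αΔT L = 17.8×10⁻⁶ × 41 × 2825 = 2.062 mm.
After closing the 0.72 mm clearance, 2.062 − 0.72 = 1.342 mm of expansion remains to be suppressed by the wall.
That suppressed elongation corresponds to σ = E·Δ/L = 110×10³ × 1.342/2825 = 52.24 MPa.
P = σA = 52.24 × 1525 = 79.67 kN.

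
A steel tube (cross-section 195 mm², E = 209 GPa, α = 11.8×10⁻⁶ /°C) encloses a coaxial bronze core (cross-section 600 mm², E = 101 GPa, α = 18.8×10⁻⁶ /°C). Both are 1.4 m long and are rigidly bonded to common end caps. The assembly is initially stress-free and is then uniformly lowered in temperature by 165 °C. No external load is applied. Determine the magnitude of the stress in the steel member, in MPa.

Both members must finish at the same length. With the larger α, the bronze tends to over-contract; the plates restrain it, putting the bronze in tension and the steel in compression. With no external load the two internal forces are equal and opposite, magnitude P.
Compatibility of the two members (thermal + elastic change equal): (α₁ − α₂)ΔT = P·[1/(A₁E₁) + 1/(A₂E₂)].
|α₁ − α₂|·ΔT = 7×10⁻⁶ × 165 = 0.001155.
1/(A₁E₁) + 1/(A₂E₂) = 1/(195×209×10³) + 1/(600×101×10³) = 4.104×10⁻⁸ N⁻¹.
P = 0.001155 / 4.104×10⁻⁸ = 28140 N = 28.14 kN.
σ_{steel} = P/A₁ = 28140/195 = 144.3 MPa, compressive.

σ ≈ 144 MPa (compressive)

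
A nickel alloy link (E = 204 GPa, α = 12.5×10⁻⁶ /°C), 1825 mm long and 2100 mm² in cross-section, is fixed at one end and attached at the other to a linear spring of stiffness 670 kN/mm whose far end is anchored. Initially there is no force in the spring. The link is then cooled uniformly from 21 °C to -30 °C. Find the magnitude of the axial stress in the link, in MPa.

σ ≈ 96.3 MPa (tensile)

Free thermal contraction: δ_free = αΔT L = 12.5×10⁻⁶ × 51 × 1825 = 1.163 mm.
Let P be the tensile force in the spring. The link extends elastically by PL/(AE) and the spring stretches by P/k; together these equal δ_free.
So P = δ_free / [L/(AE) + 1/k] = 1.163 / [ 1825/(2100×204×10³) + 1/(670×10³) ].
P = 1.163 / 5.753×10⁻⁶ = 202200 N.
σ = P/A = 202200/2100 = 96.31 MPa.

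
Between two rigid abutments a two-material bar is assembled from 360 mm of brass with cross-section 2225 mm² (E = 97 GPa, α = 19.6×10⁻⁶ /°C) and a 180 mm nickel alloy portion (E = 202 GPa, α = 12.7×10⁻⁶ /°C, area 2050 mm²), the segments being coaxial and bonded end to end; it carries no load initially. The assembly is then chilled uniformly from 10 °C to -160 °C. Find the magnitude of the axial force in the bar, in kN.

P ≈ 755 kN (tensile)

Free thermal contraction of the whole bar: Σ αᵢΔT Lᵢ = 19.6×10⁻⁶×170×360 + 12.7×10⁻⁶×170×180 = 1.588 mm.
The walls prevent any net length change, so an axial force P (same in every segment) develops. Compatibility: P · Σ Lᵢ/(AᵢEᵢ) = δ_free.
Σ Lᵢ/(AᵢEᵢ) = 360/(2225×97×10³) + 180/(2050×202×10³) = 2.103×10⁻⁶ mm/N.
Hence P = δ_free / Σ(L/AE) = 1.588/2.103×10⁻⁶ = 755.3 kN (tensile).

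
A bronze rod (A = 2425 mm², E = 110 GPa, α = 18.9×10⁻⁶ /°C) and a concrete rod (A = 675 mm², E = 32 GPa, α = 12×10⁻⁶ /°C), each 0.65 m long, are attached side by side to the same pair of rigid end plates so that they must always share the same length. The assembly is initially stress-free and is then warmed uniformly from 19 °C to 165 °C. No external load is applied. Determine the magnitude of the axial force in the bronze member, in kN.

P ≈ 20.1 kN (compressive in the bronze)

Both members must finish at the same length. With the larger α, the bronze tends to over-expand; the plates restrain it, putting the bronze in compression and the concrete in tension. With no external load the two internal forces are equal and opposite, magnitude P.
Compatibility of the two members (thermal + elastic change equal): (α₁ − α₂)ΔT = P·[1/(A₁E₁) + 1/(A₂E₂)].
|α₁ − α₂|·ΔT = 6.9×10⁻⁶ × 146 = 0.001007.
1/(A₁E₁) + 1/(A₂E₂) = 1/(2425×110×10³) + 1/(675×32×10³) = 5.005×10⁻⁸ N⁻¹.
P = 0.001007 / 5.005×10⁻⁸ = 20130 N = 20.13 kN.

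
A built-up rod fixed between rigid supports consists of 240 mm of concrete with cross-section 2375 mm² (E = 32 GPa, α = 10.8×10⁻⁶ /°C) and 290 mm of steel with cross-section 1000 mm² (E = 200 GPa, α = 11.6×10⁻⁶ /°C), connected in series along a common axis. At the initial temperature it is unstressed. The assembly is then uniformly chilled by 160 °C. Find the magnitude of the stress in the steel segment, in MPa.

Free thermal contraction of the whole bar: Σ αᵢΔT Lᵢ = 10.8×10⁻⁶×160×240 + 11.6×10⁻⁶×160×290 = 0.953 mm.
Since the ends are fixed, an axial force P builds up, equal in every segment, with P · Σ Lᵢ/(AᵢEᵢ) = δ_free.
Σ Lᵢ/(AᵢEᵢ) = 240/(2375×32×10³) + 290/(1000×200×10³) = 4.608×10⁻⁶ mm/N.
P = 0.953 / 4.608×10⁻⁶ = 206800 N = 206.8 kN, tensile.
σ_{steel} = P / A = 206800 / 1000 = 206.8 MPa.

σ ≈ 207 MPa (tensile)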